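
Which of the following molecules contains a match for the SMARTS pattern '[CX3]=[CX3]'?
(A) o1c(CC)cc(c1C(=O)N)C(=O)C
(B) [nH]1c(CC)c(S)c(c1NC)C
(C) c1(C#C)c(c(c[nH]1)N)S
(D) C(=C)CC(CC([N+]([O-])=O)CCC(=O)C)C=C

D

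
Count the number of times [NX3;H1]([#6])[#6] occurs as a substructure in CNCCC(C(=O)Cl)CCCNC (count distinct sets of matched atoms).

[NX3;H1]([#6])[#6] is the SMARTS for a secondary amine: a trivalent nitrogen with one H, bonded to two carbons.
The molecule carries 2 separate instances of an N-methylamino group (-NHCH3) meeting every constraint; each maps to a distinct set of atoms, giving 2 matches.

2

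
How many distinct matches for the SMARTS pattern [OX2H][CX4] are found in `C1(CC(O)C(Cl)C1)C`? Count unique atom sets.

1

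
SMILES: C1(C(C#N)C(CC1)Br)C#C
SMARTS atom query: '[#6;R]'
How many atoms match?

5

The query [#6;R] means: carbon that is part of a ring.
Check the 10 heavy atoms by environment: 5× C (in 5-ring) → match; 3× C (acyclic) → no; 1× N (acyclic) → no; 1× Br (acyclic) → no.
That gives 5 matching atoms.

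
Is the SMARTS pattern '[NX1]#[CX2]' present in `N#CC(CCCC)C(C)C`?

Yes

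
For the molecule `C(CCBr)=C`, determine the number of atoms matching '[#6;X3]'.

Check the 5 heavy atoms by environment: 2× C (X4) → no; 1× Br (X1) → no; 2× C (X3) → match.
That gives 2 matching atoms.

2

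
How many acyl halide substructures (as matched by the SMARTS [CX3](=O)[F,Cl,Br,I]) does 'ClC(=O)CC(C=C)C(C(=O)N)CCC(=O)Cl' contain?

[CX3](=O)[F,Cl,Br,I] is the SMARTS for an acyl halide: a carbonyl carbon bonded to a halogen.
The molecule carries 2 separate instances of an acyl chloride (-C(=O)Cl) meeting every constraint; each maps to a distinct set of atoms, giving 2 matches.

2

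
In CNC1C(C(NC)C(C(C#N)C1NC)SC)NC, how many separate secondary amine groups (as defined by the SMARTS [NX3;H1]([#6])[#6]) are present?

4

[NX3;H1]([#6])[#6] is the SMARTS for a secondary amine: a trivalent nitrogen with one H, bonded to two carbons.
The molecule carries 4 separate instances of an N-methylamino group (-NHCH3) meeting every constraint; each maps to a distinct set of atoms, giving 4 matches.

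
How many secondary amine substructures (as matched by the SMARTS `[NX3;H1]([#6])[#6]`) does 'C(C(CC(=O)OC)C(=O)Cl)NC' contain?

1

[NX3;H1]([#6])[#6] is the SMARTS for a secondary amine: a trivalent nitrogen with one H, bonded to two carbons.
Exactly one fragment in the molecule meets all constraints, giving 1 match.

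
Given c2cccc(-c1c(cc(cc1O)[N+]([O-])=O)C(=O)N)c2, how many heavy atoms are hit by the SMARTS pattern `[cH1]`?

The query [cH1] means: aromatic carbon bearing exactly one hydrogen.
Check the 19 heavy atoms by environment: 7× c (aromatic, H1) → match; 5× c (aromatic, H0) → no; 1× C (H0) → no; 2× O (H0) → no; 1× N (H2) → no; 1× O (H1) → no; 1× N (charge +1, H0) → no; 1× O (charge -1, H0) → no.
That gives 7 matching atoms.

7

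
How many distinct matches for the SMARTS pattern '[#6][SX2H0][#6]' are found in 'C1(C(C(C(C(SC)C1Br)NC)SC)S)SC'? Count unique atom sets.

3

[#6][SX2H0][#6] is the SMARTS for a thioether: an aliphatic sulfur bridging two carbons with no H on the sulfur.
The molecule carries 3 separate instances of a methylthio ether (-SCH3) meeting every constraint; each maps to a distinct set of atoms, giving 3 matches.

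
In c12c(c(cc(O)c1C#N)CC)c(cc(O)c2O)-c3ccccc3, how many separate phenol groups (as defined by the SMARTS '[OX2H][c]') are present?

3

[OX2H][c] is the SMARTS for a phenol: a hydroxyl oxygen attached to an aromatic carbon.
The molecule carries 3 separate instances of a hydroxyl group (-OH) meeting every constraint; each maps to a distinct set of atoms, giving 3 matches.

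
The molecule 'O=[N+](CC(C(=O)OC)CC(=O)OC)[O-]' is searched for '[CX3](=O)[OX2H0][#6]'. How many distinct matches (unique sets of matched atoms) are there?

2

[CX3](=O)[OX2H0][#6] is the SMARTS for an ester: a carbonyl carbon bonded to an oxygen that is itself bonded to carbon (no H on that O).
The molecule carries 2 separate instances of a methyl-ester group (-C(=O)OCH3) meeting every constraint; each maps to a distinct set of atoms, giving 2 matches.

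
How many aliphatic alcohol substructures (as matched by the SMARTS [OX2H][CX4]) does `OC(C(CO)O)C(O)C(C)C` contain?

4

[OX2H][CX4] is the SMARTS for an aliphatic alcohol: a hydroxyl oxygen bound to an sp3 (X4) carbon.
The molecule carries 4 separate instances of a hydroxyl group (-OH) meeting every constraint; each maps to a distinct set of atoms, giving 4 matches.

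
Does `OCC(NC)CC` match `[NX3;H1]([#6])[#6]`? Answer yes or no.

The pattern [NX3;H1]([#6])[#6] describes a trivalent nitrogen with one H, bonded to two carbons — a secondary amine.
The molecule carries an N-methylamino group (-NHCH3), whose atoms satisfy every constraint of the query, so the pattern matches.

Yes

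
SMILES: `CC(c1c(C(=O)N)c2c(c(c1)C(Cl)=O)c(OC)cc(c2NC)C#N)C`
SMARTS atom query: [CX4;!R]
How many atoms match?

5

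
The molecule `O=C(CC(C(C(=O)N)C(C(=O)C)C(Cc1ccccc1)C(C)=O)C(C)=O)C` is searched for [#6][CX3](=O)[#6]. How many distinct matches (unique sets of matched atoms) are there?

[#6][CX3](=O)[#6] is the SMARTS for a ketone: a carbonyl carbon (no H) flanked by two carbons.
The molecule carries 4 separate instances of an acetyl/ketone group (-C(=O)CH3) meeting every constraint; each maps to a distinct set of atoms, giving 4 matches.

4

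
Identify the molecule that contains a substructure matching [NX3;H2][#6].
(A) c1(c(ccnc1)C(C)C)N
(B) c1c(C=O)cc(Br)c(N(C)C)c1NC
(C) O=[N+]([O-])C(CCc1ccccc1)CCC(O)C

[NX3;H2][#6] describes a trivalent nitrogen with two H attached to carbon (a primary amine).
(A) contains a primary amino group (-NH2), which satisfies every atom and bond constraint.
(B) has a dimethylamino group (-N(CH3)2) but the nitrogen has H0, not H2.
(C) has a nitro group (-[N+](=O)[O-]) but the nitrogen is [N+] with no H, not NX3H2.
So the answer is (A).

A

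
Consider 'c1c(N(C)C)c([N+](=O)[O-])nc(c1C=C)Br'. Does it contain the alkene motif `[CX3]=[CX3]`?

Yes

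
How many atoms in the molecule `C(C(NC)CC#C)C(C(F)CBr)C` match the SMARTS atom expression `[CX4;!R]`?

Check the 13 heavy atoms by environment: 8× C (X4, acyclic) → match; 1× F (X1, acyclic) → no; 1× N (X3, acyclic) → no; 1× Br (X1, acyclic) → no; 2× C (X2, acyclic) → no.
That gives 8 matching atoms.

8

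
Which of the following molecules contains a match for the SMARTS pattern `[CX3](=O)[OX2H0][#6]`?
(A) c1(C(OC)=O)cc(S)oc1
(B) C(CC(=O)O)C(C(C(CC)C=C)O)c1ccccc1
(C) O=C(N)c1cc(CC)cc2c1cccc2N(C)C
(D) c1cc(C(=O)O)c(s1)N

A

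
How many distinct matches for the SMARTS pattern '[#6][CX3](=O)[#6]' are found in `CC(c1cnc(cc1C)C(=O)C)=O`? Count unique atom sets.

2

[#6][CX3](=O)[#6] is the SMARTS for a ketone: a carbonyl carbon (no H) flanked by two carbons.
The molecule carries 2 separate instances of an acetyl/ketone group (-C(=O)CH3) meeting every constraint; each maps to a distinct set of atoms, giving 2 matches.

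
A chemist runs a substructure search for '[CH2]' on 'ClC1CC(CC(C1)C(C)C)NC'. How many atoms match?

3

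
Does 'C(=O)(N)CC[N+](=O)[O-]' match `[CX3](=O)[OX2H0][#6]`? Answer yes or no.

No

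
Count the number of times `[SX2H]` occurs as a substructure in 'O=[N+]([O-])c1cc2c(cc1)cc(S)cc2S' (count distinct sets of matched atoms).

2

[SX2H] is the SMARTS for a thiol: an aliphatic sulfur with two connections, one being H.
The molecule carries 2 separate instances of a thiol (-SH) meeting every constraint; each maps to a distinct set of atoms, giving 2 matches.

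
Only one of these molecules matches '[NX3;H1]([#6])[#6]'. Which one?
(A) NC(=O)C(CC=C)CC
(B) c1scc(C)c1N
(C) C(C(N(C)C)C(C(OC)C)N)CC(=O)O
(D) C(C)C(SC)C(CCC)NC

D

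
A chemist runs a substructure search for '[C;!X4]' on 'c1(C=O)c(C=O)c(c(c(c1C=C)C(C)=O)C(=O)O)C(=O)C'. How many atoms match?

7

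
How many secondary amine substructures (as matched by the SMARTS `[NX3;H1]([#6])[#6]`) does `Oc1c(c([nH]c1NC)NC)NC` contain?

3

[NX3;H1]([#6])[#6] is the SMARTS for a secondary amine: a trivalent nitrogen with one H, bonded to two carbons.
The molecule carries 3 separate instances of an N-methylamino group (-NHCH3) meeting every constraint; each maps to a distinct set of atoms, giving 3 matches.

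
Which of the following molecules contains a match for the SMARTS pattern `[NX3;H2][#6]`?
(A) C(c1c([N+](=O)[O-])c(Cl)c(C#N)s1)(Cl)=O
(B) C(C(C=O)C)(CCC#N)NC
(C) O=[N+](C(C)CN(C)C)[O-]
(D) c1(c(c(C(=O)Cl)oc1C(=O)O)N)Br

[NX3;H2][#6] describes a trivalent nitrogen with two H attached to carbon (a primary amine).
(A) has a nitrile (-C#N) but the nitrogen is NX1 (triple-bonded), not NX3 with two H.
(B) has a nitrile (-C#N) but the nitrogen is NX1 (triple-bonded), not NX3 with two H.
(C) has a nitro group (-[N+](=O)[O-]) but the nitrogen is [N+] with no H, not NX3H2.
(D) contains a primary amino group (-NH2), which satisfies every atom and bond constraint.
So the answer is (D).

D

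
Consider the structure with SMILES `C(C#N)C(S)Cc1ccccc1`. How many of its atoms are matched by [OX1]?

0

The query [OX1] means: aliphatic oxygen with one total connection — typically a carbonyl =O or an oxide.
Check the 12 heavy atoms by environment: 3× C (X4) → no; 1× C (X2) → no; 1× N (X1) → no; 1× S (X2) → no; 6× c (aromatic, X3) → no.
No environment satisfies the query, so 0 matching atoms.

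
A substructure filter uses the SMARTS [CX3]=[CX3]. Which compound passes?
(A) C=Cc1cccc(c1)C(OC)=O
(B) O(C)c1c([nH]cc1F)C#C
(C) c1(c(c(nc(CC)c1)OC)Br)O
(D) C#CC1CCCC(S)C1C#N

A

[CX3]=[CX3] describes a non-aromatic C=C double bond between two sp2 carbons (an alkene).
(A) contains a vinyl group (-CH=CH2), which satisfies every atom and bond constraint.
(B) has an ethynyl group (-C#CH) but the C-C bond is a triple bond, not a double bond.
(C) has an ethyl group (-CH2CH3) but its C-C bond is a single bond between CX4 carbons, not CX3=CX3.
(D) has an ethynyl group (-C#CH) but the C-C bond is a triple bond, not a double bond.
So the answer is (A).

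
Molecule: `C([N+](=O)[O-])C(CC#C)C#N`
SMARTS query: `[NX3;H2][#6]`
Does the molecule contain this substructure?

No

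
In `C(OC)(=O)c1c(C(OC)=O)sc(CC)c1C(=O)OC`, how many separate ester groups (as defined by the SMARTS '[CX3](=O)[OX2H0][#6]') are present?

[CX3](=O)[OX2H0][#6] is the SMARTS for an ester: a carbonyl carbon bonded to an oxygen that is itself bonded to carbon (no H on that O).
The molecule carries 3 separate instances of a methyl-ester group (-C(=O)OCH3) meeting every constraint; each maps to a distinct set of atoms, giving 3 matches.

3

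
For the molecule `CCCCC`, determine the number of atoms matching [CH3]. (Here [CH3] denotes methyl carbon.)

The query [CH3] means: aliphatic carbon with exactly three hydrogens.
Check the 5 heavy atoms by environment: 3× C (H2) → no; 2× C (H3) → match.
That gives 2 matching atoms.

2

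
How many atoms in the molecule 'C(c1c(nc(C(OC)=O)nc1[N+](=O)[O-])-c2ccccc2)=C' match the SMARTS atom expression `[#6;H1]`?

6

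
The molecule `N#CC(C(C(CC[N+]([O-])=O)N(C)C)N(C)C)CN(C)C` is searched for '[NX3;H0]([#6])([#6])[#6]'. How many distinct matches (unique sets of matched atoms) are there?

3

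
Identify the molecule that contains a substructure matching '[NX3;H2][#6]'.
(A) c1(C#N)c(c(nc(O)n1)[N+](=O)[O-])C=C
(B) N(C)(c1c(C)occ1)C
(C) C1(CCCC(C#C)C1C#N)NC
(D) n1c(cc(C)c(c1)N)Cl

[NX3;H2][#6] describes a trivalent nitrogen with two H attached to carbon (a primary amine).
(A) has a nitro group (-[N+](=O)[O-]) but the nitrogen is [N+] with no H, not NX3H2.
(B) has a dimethylamino group (-N(CH3)2) but the nitrogen has H0, not H2.
(C) has an N-methylamino group (-NHCH3) but the nitrogen bears two carbons and only one H (H1), not H2.
(D) contains a primary amino group (-NH2), which satisfies every atom and bond constraint.
So the answer is (D).

D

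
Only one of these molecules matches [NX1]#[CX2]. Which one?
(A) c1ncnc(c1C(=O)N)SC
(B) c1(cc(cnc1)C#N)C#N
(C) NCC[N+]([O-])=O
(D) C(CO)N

B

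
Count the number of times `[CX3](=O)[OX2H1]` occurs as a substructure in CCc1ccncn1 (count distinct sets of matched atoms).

[CX3](=O)[OX2H1] is the SMARTS for a carboxylic acid: an sp2 carbon double-bonded to O and single-bonded to an -OH oxygen.
No fragment in the molecule satisfies every constraint, giving 0 matches.

0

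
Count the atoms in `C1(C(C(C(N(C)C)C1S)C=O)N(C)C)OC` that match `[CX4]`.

10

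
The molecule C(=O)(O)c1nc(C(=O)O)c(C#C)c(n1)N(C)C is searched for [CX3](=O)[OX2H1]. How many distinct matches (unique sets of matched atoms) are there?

[CX3](=O)[OX2H1] is the SMARTS for a carboxylic acid: an sp2 carbon double-bonded to O and single-bonded to an -OH oxygen.
The molecule carries 2 separate instances of a carboxylic acid group (-C(=O)OH) meeting every constraint; each maps to a distinct set of atoms, giving 2 matches.

2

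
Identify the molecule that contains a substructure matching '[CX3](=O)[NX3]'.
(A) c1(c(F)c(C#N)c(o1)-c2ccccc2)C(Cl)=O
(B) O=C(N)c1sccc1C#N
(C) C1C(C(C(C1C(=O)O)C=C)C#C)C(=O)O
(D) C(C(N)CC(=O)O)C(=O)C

[CX3](=O)[NX3] describes a carbonyl carbon bonded to a trivalent nitrogen (an amide).
(A) has a nitrile (-C#N) but the nitrile N is NX1 (triple-bonded), not NX3.
(B) contains a primary amide (-C(=O)NH2), which satisfies every atom and bond constraint.
(C) has a carboxylic acid group (-C(=O)OH) but the carbonyl is bonded to O, not to an NX3 nitrogen.
(D) has a carboxylic acid group (-C(=O)OH) but the carbonyl is bonded to O, not to an NX3 nitrogen.
So the answer is (B).

B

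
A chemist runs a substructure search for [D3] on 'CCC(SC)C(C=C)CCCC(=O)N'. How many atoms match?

3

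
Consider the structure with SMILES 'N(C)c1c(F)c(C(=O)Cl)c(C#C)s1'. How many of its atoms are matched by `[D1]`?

The query [D1] means: atom with exactly one heavy-atom neighbour (degree 1).
Check the 13 heavy atoms by environment: 1× s (aromatic, D2) → no; 4× c (aromatic, D3) → no; 1× N (D2) → no; 2× C (D1) → match; 1× C (D2) → no; 1× C (D3) → no; 1× O (D1) → match; 1× Cl (D1) → match; 1× F (D1) → match.
Summing the matching environments: 2 + 1 + 1 + 1 = 5 matching atoms.

5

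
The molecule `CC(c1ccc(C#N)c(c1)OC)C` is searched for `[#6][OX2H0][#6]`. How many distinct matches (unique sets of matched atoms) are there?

1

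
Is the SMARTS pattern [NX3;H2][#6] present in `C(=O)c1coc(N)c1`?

The pattern [NX3;H2][#6] describes a trivalent nitrogen with two H attached to carbon — a primary amine.
The molecule carries a primary amino group (-NH2), whose atoms satisfy every constraint of the query, so the pattern matches.

Yes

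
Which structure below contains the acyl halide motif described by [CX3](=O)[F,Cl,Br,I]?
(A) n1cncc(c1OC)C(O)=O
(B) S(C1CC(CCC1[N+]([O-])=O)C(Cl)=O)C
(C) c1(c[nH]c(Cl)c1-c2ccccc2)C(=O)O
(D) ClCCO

B

[CX3](=O)[F,Cl,Br,I] describes a carbonyl carbon bonded to a halogen (an acyl halide).
(A) has a carboxylic acid group (-C(=O)OH) but the carbonyl is bonded to -OH, not to a halogen.
(B) contains an acyl chloride (-C(=O)Cl), which satisfies every atom and bond constraint.
(C) has a carboxylic acid group (-C(=O)OH) but the carbonyl is bonded to -OH, not to a halogen.
(D) has a chloro substituent but the Cl is not on a carbonyl carbon.
So the answer is (B).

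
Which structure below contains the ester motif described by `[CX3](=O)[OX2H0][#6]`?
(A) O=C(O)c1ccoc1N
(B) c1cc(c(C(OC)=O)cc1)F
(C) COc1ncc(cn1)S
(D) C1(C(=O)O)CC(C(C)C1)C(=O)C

[CX3](=O)[OX2H0][#6] describes a carbonyl carbon bonded to an oxygen that is itself bonded to carbon (no H on that O) (an ester).
(A) has a carboxylic acid group (-C(=O)OH) but the singly-bonded O carries H (OX2H1, not H0).
(B) contains a methyl-ester group (-C(=O)OCH3), which satisfies every atom and bond constraint.
(C) has a methoxy ether (-OCH3) but the ether oxygen is not adjacent to a C=O carbon.
(D) has a carboxylic acid group (-C(=O)OH) but the singly-bonded O carries H (OX2H1, not H0).
So the answer is (B).

B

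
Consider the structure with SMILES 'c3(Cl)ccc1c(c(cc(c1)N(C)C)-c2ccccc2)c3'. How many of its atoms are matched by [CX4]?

The query [CX4] means: C with X4: aliphatic carbon with exactly 4 total connections (bonds + H).
Check the 20 heavy atoms by environment: 16× c (aromatic, X3) → no; 1× N (X3) → no; 2× C (X4) → match; 1× Cl (X1) → no.
That gives 2 matching atoms.

2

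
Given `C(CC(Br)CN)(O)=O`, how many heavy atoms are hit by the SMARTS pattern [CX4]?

3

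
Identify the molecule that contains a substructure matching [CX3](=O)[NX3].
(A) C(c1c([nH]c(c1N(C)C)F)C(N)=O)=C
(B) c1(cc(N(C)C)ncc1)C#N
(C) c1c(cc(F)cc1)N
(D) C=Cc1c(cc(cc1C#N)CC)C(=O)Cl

A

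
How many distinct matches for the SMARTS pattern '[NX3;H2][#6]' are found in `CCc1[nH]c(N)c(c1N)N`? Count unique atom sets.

3

[NX3;H2][#6] is the SMARTS for a primary amine: a trivalent nitrogen with two H attached to carbon.
The molecule carries 3 separate instances of a primary amino group (-NH2) meeting every constraint; each maps to a distinct set of atoms, giving 3 matches.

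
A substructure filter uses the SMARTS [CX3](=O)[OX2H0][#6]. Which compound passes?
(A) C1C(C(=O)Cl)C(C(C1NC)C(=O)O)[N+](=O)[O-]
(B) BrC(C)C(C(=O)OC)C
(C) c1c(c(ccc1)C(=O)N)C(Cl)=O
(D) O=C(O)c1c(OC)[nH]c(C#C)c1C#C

[CX3](=O)[OX2H0][#6] describes a carbonyl carbon bonded to an oxygen that is itself bonded to carbon (no H on that O) (an ester).
(A) has a carboxylic acid group (-C(=O)OH) but the singly-bonded O carries H (OX2H1, not H0).
(B) contains a methyl-ester group (-C(=O)OCH3), which satisfies every atom and bond constraint.
(C) has a primary amide (-C(=O)NH2) but the carbonyl is bonded to N, not to an O-C linkage.
(D) has a methoxy ether (-OCH3) but the ether oxygen is not adjacent to a C=O carbon.
So the answer is (B).

B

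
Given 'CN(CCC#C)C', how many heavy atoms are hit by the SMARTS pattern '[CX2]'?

2

The query [CX2] means: C with X2: aliphatic carbon with exactly 2 total connections.
Check the 7 heavy atoms by environment: 4× C (X4) → no; 1× N (X3) → no; 2× C (X2) → match.
That gives 2 matching atoms.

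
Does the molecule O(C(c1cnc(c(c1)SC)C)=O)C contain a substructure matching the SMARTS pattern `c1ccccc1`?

No

The pattern c1ccccc1 describes six aromatic carbons in a ring — a benzene ring.
The closest candidate here is a methyl group (-CH3), but no six-membered all-carbon aromatic ring is present. No other fragment satisfies the full query, so there is no match.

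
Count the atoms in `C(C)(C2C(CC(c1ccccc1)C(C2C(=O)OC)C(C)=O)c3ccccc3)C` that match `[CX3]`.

2

The query [CX3] means: C with X3: aliphatic carbon with exactly 3 total connections.
Check the 28 heavy atoms by environment: 11× C (X4) → no; 2× C (X3) → match; 2× O (X1) → no; 1× O (X2) → no; 12× c (aromatic, X3) → no.
That gives 2 matching atoms.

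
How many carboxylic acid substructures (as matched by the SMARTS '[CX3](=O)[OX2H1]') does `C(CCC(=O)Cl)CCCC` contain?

[CX3](=O)[OX2H1] is the SMARTS for a carboxylic acid: an sp2 carbon double-bonded to O and single-bonded to an -OH oxygen.
The molecule has an acyl chloride (-C(=O)Cl), but the carbonyl is bonded to Cl, not to an -OH oxygen; nothing else fits, so there are 0 matches.

0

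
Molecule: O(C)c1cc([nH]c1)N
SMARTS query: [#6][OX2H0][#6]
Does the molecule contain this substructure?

Yes

The pattern [#6][OX2H0][#6] describes an aliphatic oxygen bridging two carbons with no H on the oxygen — an ether.
The molecule carries a methoxy ether (-OCH3), whose atoms satisfy every constraint of the query, so the pattern matches.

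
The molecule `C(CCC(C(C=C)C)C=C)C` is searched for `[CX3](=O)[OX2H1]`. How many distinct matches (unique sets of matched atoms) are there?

0

[CX3](=O)[OX2H1] is the SMARTS for a carboxylic acid: an sp2 carbon double-bonded to O and single-bonded to an -OH oxygen.
No fragment in the molecule satisfies every constraint, giving 0 matches.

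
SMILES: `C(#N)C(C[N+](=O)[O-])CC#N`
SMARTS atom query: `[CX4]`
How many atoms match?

3

The query [CX4] means: C with X4: aliphatic carbon with exactly 4 total connections (bonds + H).
Check the 10 heavy atoms by environment: 3× C (X4) → match; 2× C (X2) → no; 2× N (X1) → no; 1× N (charge +1, X3) → no; 1× O (charge -1, X1) → no; 1× O (X1) → no.
That gives 3 matching atoms.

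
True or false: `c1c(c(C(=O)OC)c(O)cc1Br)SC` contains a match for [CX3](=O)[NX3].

False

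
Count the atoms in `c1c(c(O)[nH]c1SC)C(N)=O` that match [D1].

Check the 11 heavy atoms by environment: 1× n (aromatic, D2) → no; 3× c (aromatic, D3) → no; 1× c (aromatic, D2) → no; 1× C (D3) → no; 2× O (D1) → match; 1× N (D1) → match; 1× S (D2) → no; 1× C (D1) → match.
Summing the matching environments: 2 + 1 + 1 = 4 matching atoms.

4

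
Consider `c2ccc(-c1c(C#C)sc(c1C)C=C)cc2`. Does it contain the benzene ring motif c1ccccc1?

The pattern c1ccccc1 describes six aromatic carbons in a ring — a benzene ring.
The molecule carries a phenyl ring, whose atoms satisfy every constraint of the query, so the pattern matches.

Yes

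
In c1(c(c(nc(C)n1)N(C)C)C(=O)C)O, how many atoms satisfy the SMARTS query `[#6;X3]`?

Check the 14 heavy atoms by environment: 2× n (aromatic, X2) → no; 4× c (aromatic, X3) → match; 1× O (X2) → no; 1× C (X3) → match; 1× O (X1) → no; 4× C (X4) → no; 1× N (X3) → no.
Summing the matching environments: 4 + 1 = 5 matching atoms.

5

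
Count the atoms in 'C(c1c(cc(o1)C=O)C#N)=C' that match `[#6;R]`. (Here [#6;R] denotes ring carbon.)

4

Check the 11 heavy atoms by environment: 1× o (aromatic, in 5-ring) → no; 4× c (aromatic, in 5-ring) → match; 4× C (acyclic) → no; 1× O (acyclic) → no; 1× N (acyclic) → no.
That gives 4 matching atoms.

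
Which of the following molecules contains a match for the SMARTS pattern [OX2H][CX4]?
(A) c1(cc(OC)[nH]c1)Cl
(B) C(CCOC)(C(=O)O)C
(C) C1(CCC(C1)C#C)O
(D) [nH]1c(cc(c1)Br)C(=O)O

C

[OX2H][CX4] describes a hydroxyl oxygen bound to an sp3 (X4) carbon (an aliphatic alcohol).
(A) has a methoxy ether (-OCH3) but the oxygen has H0 (ether), not H1.
(B) has a carboxylic acid group (-C(=O)OH) but the -OH is on a CX3 carbonyl carbon, not a CX4 carbon.
(C) contains a hydroxyl group (-OH), which satisfies every atom and bond constraint.
(D) has a carboxylic acid group (-C(=O)OH) but the -OH is on a CX3 carbonyl carbon, not a CX4 carbon.
So the answer is (C).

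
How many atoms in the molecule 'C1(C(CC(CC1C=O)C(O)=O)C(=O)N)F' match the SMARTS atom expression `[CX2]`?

0

The query [CX2] means: C with X2: aliphatic carbon with exactly 2 total connections.
Check the 15 heavy atoms by environment: 6× C (X4) → no; 3× C (X3) → no; 3× O (X1) → no; 1× O (X2) → no; 1× N (X3) → no; 1× F (X1) → no.
No environment satisfies the query, so 0 matching atoms.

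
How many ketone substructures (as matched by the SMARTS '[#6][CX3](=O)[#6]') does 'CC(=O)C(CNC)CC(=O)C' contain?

[#6][CX3](=O)[#6] is the SMARTS for a ketone: a carbonyl carbon (no H) flanked by two carbons.
The molecule carries 2 separate instances of an acetyl/ketone group (-C(=O)CH3) meeting every constraint; each maps to a distinct set of atoms, giving 2 matches.

2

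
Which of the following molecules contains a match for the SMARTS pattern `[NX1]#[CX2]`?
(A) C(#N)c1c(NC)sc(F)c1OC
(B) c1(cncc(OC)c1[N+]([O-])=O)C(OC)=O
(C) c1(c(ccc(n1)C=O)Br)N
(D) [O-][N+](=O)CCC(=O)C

A

[NX1]#[CX2] describes a nitrogen triple-bonded to a two-connected carbon (a nitrile).
(A) contains a nitrile (-C#N), which satisfies every atom and bond constraint.
(B) has a nitro group (-[N+](=O)[O-]) but there is no C#N triple bond.
(C) has a primary amino group (-NH2) but the nitrogen is NX3 (three connections), not NX1 triple-bonded.
(D) has a nitro group (-[N+](=O)[O-]) but there is no C#N triple bond.
So the answer is (A).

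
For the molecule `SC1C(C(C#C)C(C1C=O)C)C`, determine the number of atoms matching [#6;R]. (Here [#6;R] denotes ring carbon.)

The query [#6;R] means: carbon that is part of a ring.
Check the 12 heavy atoms by environment: 5× C (in 5-ring) → match; 5× C (acyclic) → no; 1× O (acyclic) → no; 1× S (acyclic) → no.
That gives 5 matching atoms.

5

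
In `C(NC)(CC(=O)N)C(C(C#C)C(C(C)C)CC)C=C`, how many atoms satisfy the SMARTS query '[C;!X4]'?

The query [C;!X4] means: aliphatic carbon that does not have four total connections.
Check the 19 heavy atoms by environment: 11× C (X4) → no; 3× C (X3) → match; 1× O (X1) → no; 2× N (X3) → no; 2× C (X2) → match.
Summing the matching environments: 3 + 2 = 5 matching atoms.

5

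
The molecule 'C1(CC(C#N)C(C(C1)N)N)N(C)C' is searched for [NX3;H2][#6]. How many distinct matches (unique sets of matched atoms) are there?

2

[NX3;H2][#6] is the SMARTS for a primary amine: a trivalent nitrogen with two H attached to carbon.
The molecule carries 2 separate instances of a primary amino group (-NH2) meeting every constraint; each maps to a distinct set of atoms, giving 2 matches.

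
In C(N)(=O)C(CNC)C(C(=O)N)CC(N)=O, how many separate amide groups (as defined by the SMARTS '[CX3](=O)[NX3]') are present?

3

[CX3](=O)[NX3] is the SMARTS for an amide: a carbonyl carbon bonded to a trivalent nitrogen.
The molecule carries 3 separate instances of a primary amide (-C(=O)NH2) meeting every constraint; each maps to a distinct set of atoms, giving 3 matches.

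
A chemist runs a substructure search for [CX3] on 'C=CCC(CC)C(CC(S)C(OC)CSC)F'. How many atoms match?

Check the 17 heavy atoms by environment: 11× C (X4) → no; 1× F (X1) → no; 2× S (X2) → no; 2× C (X3) → match; 1× O (X2) → no.
That gives 2 matching atoms.

2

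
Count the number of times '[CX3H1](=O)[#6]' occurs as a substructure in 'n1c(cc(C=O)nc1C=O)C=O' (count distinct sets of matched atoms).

[CX3H1](=O)[#6] is the SMARTS for an aldehyde: an sp2 carbon with one H, double-bonded to O and single-bonded to carbon.
The molecule carries 3 separate instances of an aldehyde (-CHO) meeting every constraint; each maps to a distinct set of atoms, giving 3 matches.

3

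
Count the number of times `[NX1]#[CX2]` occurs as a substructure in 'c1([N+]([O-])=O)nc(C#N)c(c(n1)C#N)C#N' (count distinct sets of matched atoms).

[NX1]#[CX2] is the SMARTS for a nitrile: a nitrogen triple-bonded to a two-connected carbon.
The molecule carries 3 separate instances of a nitrile (-C#N) meeting every constraint; each maps to a distinct set of atoms, giving 3 matches.

3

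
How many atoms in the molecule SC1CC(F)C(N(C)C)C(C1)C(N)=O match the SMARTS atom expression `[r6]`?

The query [r6] means: r6 matches atoms in a six-membered ring.
Check the 14 heavy atoms by environment: 6× C (in 6-ring) → match; 3× C (acyclic) → no; 1× O (acyclic) → no; 2× N (acyclic) → no; 1× S (acyclic) → no; 1× F (acyclic) → no.
That gives 6 matching atoms.

6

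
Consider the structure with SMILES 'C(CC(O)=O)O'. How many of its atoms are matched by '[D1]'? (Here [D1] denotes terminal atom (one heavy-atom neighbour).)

The query [D1] means: atom with exactly one heavy-atom neighbour (degree 1).
Check the 6 heavy atoms by environment: 2× C (D2) → no; 1× C (D3) → no; 3× O (D1) → match.
That gives 3 matching atoms.

3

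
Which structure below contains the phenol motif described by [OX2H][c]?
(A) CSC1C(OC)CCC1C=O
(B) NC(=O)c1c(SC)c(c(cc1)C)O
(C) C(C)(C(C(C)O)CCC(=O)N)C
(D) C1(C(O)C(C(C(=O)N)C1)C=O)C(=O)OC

[OX2H][c] describes a hydroxyl oxygen attached to an aromatic carbon (a phenol).
(A) has a methoxy ether (-OCH3) but the oxygen has H0, not H1.
(B) contains a hydroxyl group (-OH), which satisfies every atom and bond constraint.
(C) has a hydroxyl group (-OH) but the -OH is on an aliphatic carbon, not an aromatic c.
(D) has a hydroxyl group (-OH) but the -OH is on an aliphatic carbon, not an aromatic c.
So the answer is (B).

B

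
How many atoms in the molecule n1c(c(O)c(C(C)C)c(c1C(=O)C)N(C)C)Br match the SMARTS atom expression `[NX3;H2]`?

0

The query [NX3;H2] means: aliphatic N with 3 total connections, two of them H — an -NH2 nitrogen (amine or amide).
Check the 17 heavy atoms by environment: 1× n (aromatic, H0, X2) → no; 5× c (aromatic, H0, X3) → no; 1× C (H1, X4) → no; 5× C (H3, X4) → no; 1× C (H0, X3) → no; 1× O (H0, X1) → no; 1× N (H0, X3) → no; 1× Br (H0, X1) → no; 1× O (H1, X2) → no.
No environment satisfies the query, so 0 matching atoms.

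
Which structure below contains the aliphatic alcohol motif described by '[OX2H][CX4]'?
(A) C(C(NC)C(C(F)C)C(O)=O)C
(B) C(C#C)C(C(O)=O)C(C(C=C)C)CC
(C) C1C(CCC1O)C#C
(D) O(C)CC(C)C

[OX2H][CX4] describes a hydroxyl oxygen bound to an sp3 (X4) carbon (an aliphatic alcohol).
(A) has a carboxylic acid group (-C(=O)OH) but the -OH is on a CX3 carbonyl carbon, not a CX4 carbon.
(B) has a carboxylic acid group (-C(=O)OH) but the -OH is on a CX3 carbonyl carbon, not a CX4 carbon.
(C) contains a hydroxyl group (-OH), which satisfies every atom and bond constraint.
(D) has a methoxy ether (-OCH3) but the oxygen has H0 (ether), not H1.
So the answer is (C).

C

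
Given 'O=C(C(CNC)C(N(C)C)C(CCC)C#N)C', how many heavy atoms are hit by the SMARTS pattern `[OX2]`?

0

The query [OX2] means: aliphatic oxygen with two total connections — ether, hydroxyl, or ester single-bond O.
Check the 17 heavy atoms by environment: 11× C (X4) → no; 1× C (X3) → no; 1× O (X1) → no; 2× N (X3) → no; 1× C (X2) → no; 1× N (X1) → no.
No environment satisfies the query, so 0 matching atoms.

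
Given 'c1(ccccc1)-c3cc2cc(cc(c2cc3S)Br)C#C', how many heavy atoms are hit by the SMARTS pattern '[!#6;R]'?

Check the 20 heavy atoms by environment: 16× c (aromatic, in 6-ring) → no; 2× C (acyclic) → no; 1× S (acyclic) → no; 1× Br (acyclic) → no.
No environment satisfies the query, so 0 matching atoms.

0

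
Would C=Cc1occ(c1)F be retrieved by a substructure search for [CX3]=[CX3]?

The pattern [CX3]=[CX3] describes a non-aromatic C=C double bond between two sp2 carbons — an alkene.
The molecule carries a vinyl group (-CH=CH2), whose atoms satisfy every constraint of the query, so the pattern matches.

Yes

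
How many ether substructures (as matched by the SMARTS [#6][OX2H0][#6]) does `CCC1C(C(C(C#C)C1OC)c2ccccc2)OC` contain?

2

[#6][OX2H0][#6] is the SMARTS for an ether: an aliphatic oxygen bridging two carbons with no H on the oxygen.
The molecule carries 2 separate instances of a methoxy ether (-OCH3) meeting every constraint; each maps to a distinct set of atoms, giving 2 matches.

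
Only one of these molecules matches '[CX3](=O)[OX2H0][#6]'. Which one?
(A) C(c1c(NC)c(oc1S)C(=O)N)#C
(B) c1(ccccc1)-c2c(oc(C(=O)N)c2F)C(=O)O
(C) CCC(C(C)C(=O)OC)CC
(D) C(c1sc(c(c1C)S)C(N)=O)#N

[CX3](=O)[OX2H0][#6] describes a carbonyl carbon bonded to an oxygen that is itself bonded to carbon (no H on that O) (an ester).
(A) has a primary amide (-C(=O)NH2) but the carbonyl is bonded to N, not to an O-C linkage.
(B) has a carboxylic acid group (-C(=O)OH) but the singly-bonded O carries H (OX2H1, not H0).
(C) contains a methyl-ester group (-C(=O)OCH3), which satisfies every atom and bond constraint.
(D) has a primary amide (-C(=O)NH2) but the carbonyl is bonded to N, not to an O-C linkage.
So the answer is (C).

C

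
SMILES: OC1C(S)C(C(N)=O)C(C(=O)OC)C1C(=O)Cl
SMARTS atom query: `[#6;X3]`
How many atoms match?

3

Check the 17 heavy atoms by environment: 6× C (X4) → no; 3× C (X3) → match; 3× O (X1) → no; 1× Cl (X1) → no; 2× O (X2) → no; 1× S (X2) → no; 1× N (X3) → no.
That gives 3 matching atoms.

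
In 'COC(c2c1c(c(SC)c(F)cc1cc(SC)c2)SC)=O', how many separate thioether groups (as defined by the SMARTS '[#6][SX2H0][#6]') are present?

3

[#6][SX2H0][#6] is the SMARTS for a thioether: an aliphatic sulfur bridging two carbons with no H on the sulfur.
The molecule carries 3 separate instances of a methylthio ether (-SCH3) meeting every constraint; each maps to a distinct set of atoms, giving 3 matches.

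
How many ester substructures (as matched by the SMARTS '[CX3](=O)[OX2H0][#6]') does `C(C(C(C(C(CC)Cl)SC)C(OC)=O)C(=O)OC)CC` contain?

2

[CX3](=O)[OX2H0][#6] is the SMARTS for an ester: a carbonyl carbon bonded to an oxygen that is itself bonded to carbon (no H on that O).
The molecule carries 2 separate instances of a methyl-ester group (-C(=O)OCH3) meeting every constraint; each maps to a distinct set of atoms, giving 2 matches.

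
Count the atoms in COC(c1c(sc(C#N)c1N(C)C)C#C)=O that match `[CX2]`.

Check the 16 heavy atoms by environment: 1× s (aromatic, X2) → no; 4× c (aromatic, X3) → no; 1× C (X3) → no; 1× O (X1) → no; 1× O (X2) → no; 3× C (X4) → no; 3× C (X2) → match; 1× N (X3) → no; 1× N (X1) → no.
That gives 3 matching atoms.

3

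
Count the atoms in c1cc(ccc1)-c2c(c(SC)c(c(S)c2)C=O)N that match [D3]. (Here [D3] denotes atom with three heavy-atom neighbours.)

6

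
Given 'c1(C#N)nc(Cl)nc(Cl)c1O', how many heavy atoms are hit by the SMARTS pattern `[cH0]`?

Check the 11 heavy atoms by environment: 2× n (aromatic, H0) → no; 4× c (aromatic, H0) → match; 1× O (H1) → no; 2× Cl (H0) → no; 1× C (H0) → no; 1× N (H0) → no.
That gives 4 matching atoms.

4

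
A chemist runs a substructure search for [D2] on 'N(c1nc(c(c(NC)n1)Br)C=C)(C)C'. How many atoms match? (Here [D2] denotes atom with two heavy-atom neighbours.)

4

The query [D2] means: atom with exactly two heavy-atom neighbours.
Check the 14 heavy atoms by environment: 2× n (aromatic, D2) → match; 4× c (aromatic, D3) → no; 1× Br (D1) → no; 1× N (D2) → match; 4× C (D1) → no; 1× C (D2) → match; 1× N (D3) → no.
Summing the matching environments: 2 + 1 + 1 = 4 matching atoms.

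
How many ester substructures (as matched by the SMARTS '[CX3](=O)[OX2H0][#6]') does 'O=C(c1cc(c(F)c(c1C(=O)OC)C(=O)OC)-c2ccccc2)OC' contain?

3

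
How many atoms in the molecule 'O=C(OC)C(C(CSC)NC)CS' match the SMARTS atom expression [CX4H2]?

2

The query [CX4H2] means: sp3 carbon (X4) with exactly two hydrogens.
Check the 13 heavy atoms by environment: 2× C (H2, X4) → match; 2× C (H1, X4) → no; 1× S (H1, X2) → no; 1× C (H0, X3) → no; 1× O (H0, X1) → no; 1× O (H0, X2) → no; 3× C (H3, X4) → no; 1× S (H0, X2) → no; 1× N (H1, X3) → no.
That gives 2 matching atoms.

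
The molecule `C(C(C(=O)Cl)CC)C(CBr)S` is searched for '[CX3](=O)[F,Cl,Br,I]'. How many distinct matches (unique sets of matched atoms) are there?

1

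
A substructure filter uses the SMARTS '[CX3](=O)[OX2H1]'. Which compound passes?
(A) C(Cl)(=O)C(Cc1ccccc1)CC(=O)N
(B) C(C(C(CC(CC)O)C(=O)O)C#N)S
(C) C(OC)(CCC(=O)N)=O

[CX3](=O)[OX2H1] describes an sp2 carbon double-bonded to O and single-bonded to an -OH oxygen (a carboxylic acid).
(A) has an acyl chloride (-C(=O)Cl) but the carbonyl is bonded to Cl, not to an -OH oxygen.
(B) contains a carboxylic acid group (-C(=O)OH), which satisfies every atom and bond constraint.
(C) has a methyl-ester group (-C(=O)OCH3) but the singly-bonded O has no H (OX2H0, not OX2H1).
So the answer is (B).

B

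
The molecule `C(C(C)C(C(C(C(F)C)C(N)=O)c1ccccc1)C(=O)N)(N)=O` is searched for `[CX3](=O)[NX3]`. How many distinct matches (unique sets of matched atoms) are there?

[CX3](=O)[NX3] is the SMARTS for an amide: a carbonyl carbon bonded to a trivalent nitrogen.
The molecule carries 3 separate instances of a primary amide (-C(=O)NH2) meeting every constraint; each maps to a distinct set of atoms, giving 3 matches.

3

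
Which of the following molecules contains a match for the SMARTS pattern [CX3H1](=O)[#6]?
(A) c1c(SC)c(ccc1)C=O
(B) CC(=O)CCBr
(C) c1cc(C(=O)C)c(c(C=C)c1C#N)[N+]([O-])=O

[CX3H1](=O)[#6] describes an sp2 carbon with one H, double-bonded to O and single-bonded to carbon (an aldehyde).
(A) contains an aldehyde (-CHO), which satisfies every atom and bond constraint.
(B) has an acetyl/ketone group (-C(=O)CH3) but the carbonyl carbon has H0 (two carbon neighbours), not H1.
(C) has an acetyl/ketone group (-C(=O)CH3) but the carbonyl carbon has H0 (two carbon neighbours), not H1.
So the answer is (A).

A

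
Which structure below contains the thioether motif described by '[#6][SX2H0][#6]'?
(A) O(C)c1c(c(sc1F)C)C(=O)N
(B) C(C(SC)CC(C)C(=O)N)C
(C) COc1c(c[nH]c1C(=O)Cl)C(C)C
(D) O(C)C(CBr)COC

B

[#6][SX2H0][#6] describes an aliphatic sulfur bridging two carbons with no H on the sulfur (a thioether).
(A) has a methoxy ether (-OCH3) but the bridging atom is O, not S.
(B) contains a methylthio ether (-SCH3), which satisfies every atom and bond constraint.
(C) has a methoxy ether (-OCH3) but the bridging atom is O, not S.
(D) has a methoxy ether (-OCH3) but the bridging atom is O, not S.
So the answer is (B).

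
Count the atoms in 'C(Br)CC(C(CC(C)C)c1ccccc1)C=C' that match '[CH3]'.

The query [CH3] means: aliphatic carbon with exactly three hydrogens.
Check the 17 heavy atoms by environment: 4× C (H2) → no; 4× C (H1) → no; 1× Br (H0) → no; 2× C (H3) → match; 1× c (aromatic, H0) → no; 5× c (aromatic, H1) → no.
That gives 2 matching atoms.

2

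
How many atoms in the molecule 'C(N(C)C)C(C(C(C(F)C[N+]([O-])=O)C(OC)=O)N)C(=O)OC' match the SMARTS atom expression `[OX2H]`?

Check the 22 heavy atoms by environment: 2× C (H2, X4) → no; 4× C (H1, X4) → no; 2× C (H0, X3) → no; 3× O (H0, X1) → no; 2× O (H0, X2) → no; 4× C (H3, X4) → no; 1× N (H0, X3) → no; 1× N (H2, X3) → no; 1× F (H0, X1) → no; 1× N (charge +1, H0, X3) → no; 1× O (charge -1, H0, X1) → no.
No environment satisfies the query, so 0 matching atoms.

0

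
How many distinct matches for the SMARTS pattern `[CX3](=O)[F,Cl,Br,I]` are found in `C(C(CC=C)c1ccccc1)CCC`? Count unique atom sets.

0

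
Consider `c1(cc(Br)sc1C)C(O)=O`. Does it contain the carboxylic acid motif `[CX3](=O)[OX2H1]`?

Yes

The pattern [CX3](=O)[OX2H1] describes an sp2 carbon double-bonded to O and single-bonded to an -OH oxygen — a carboxylic acid.
The molecule carries a carboxylic acid group (-C(=O)OH), whose atoms satisfy every constraint of the query, so the pattern matches.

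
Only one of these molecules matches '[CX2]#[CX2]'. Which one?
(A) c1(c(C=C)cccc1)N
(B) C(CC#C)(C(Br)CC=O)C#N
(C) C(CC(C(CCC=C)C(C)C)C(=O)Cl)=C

B

[CX2]#[CX2] describes a carbon-carbon triple bond (an alkyne).
(A) has a vinyl group (-CH=CH2) but the C=C is a double bond; both carbons are CX3, not CX2.
(B) contains an ethynyl group (-C#CH), which satisfies every atom and bond constraint.
(C) has a vinyl group (-CH=CH2) but the C=C is a double bond; both carbons are CX3, not CX2.
So the answer is (B).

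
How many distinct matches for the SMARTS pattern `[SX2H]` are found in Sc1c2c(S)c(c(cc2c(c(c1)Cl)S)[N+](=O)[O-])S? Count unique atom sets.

4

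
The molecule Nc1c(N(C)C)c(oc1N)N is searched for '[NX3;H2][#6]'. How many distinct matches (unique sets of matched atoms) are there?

[NX3;H2][#6] is the SMARTS for a primary amine: a trivalent nitrogen with two H attached to carbon.
The molecule carries 3 separate instances of a primary amino group (-NH2) meeting every constraint; each maps to a distinct set of atoms, giving 3 matches.

3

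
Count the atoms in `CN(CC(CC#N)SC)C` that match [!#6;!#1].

3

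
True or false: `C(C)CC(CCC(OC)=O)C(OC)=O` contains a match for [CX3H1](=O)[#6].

The pattern [CX3H1](=O)[#6] describes an sp2 carbon with one H, double-bonded to O and single-bonded to carbon — an aldehyde.
The closest candidate here is a methyl-ester group (-C(=O)OCH3), but the carbonyl carbon has H0, not H1. No other fragment satisfies the full query, so there is no match.

False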